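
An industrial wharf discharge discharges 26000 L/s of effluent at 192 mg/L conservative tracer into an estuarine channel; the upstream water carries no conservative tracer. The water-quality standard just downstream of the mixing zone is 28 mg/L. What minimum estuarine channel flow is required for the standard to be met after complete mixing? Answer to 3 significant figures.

Set C_mix = 28: (Q·0 + 26000·192.0) / (Q + 26000) = 28
→ Q = 26000·(192.0 − 28)/(28 − 0) = 152300 L/s.

152000 L/s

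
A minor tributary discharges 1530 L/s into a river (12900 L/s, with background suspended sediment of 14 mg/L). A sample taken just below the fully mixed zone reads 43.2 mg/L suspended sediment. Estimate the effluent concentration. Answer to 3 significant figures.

Mass balance: 12900·14.00 + 1530·Cₑ = 14430·43.20
→ Cₑ = (14430·43.20 − 12900·14.00) / 1530 = 289.4 mg/L.

289 mg/L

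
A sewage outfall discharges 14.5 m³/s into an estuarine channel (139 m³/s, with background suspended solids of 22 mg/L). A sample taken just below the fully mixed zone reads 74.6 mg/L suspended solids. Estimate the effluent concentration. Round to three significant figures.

579 mg/L

Mass balance: 139.0·22.00 + 14.50·Cₑ = 153.5·74.60
→ Cₑ = (153.5·74.60 − 139.0·22.00) / 14.50 = 578.8 mg/L.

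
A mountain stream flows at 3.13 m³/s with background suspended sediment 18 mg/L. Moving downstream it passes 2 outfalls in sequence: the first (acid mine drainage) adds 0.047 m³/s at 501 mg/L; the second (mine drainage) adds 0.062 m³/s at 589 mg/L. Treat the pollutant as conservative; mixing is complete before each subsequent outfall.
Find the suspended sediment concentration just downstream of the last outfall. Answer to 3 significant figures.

35.9 mg/L

After outfall 1: Q = 3.130 + 0.04700 = 3.177 m³/s; C = (3.130·18.00 + 0.04700·501.0)/3.177 = 25.15 mg/L.
After outfall 2: Q = 3.177 + 0.06200 = 3.239 m³/s; C = (3.177·25.15 + 0.06200·589.0)/3.239 = 35.94 mg/L.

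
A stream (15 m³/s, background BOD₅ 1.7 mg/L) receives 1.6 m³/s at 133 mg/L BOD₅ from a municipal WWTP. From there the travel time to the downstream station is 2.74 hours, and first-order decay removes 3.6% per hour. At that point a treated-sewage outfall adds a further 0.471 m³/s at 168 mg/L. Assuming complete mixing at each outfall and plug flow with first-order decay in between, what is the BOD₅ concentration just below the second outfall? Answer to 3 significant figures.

Conservation of mass: C = (15.00·1.700 + 1.600·133.0) / 16.60 = 238.3/16.60 = 14.36 mg/L; combined flow 16.60 m³/s.
3.6%/h lost → k = −ln(1 − 0.036) = 0.03666 h⁻¹.
After decay, C = 14.36 × e^(−kt) = 14.36 × 0.9044 = 12.98 mg/L.
Second outfall: C = (16.60·12.98 + 0.4710·168.0)/17.07 = 17.26 mg/L.

17.3 mg/L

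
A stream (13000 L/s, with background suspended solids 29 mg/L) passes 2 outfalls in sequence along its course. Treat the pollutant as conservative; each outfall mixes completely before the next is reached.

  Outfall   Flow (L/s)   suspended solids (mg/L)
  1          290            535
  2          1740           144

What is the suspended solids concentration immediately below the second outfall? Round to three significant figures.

52.1 mg/L

After outfall 1: Q = 13000 + 290.0 = 13290 L/s; C = (13000·29.00 + 290.0·535.0)/13290 = 40.04 mg/L.
After outfall 2: Q = 13290 + 1740 = 15030 L/s; C = (13290·40.04 + 1740·144.0)/15030 = 52.08 mg/L.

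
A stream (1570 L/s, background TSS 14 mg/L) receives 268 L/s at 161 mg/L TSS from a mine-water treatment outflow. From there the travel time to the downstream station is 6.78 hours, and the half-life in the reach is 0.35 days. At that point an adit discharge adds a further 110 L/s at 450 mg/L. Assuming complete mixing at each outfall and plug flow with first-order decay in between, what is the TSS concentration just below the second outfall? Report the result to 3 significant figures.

Flow-weighted average: C = (1570·14.00 + 268.0·161.0) / 1838 = 65130/1838 = 35.43 mg/L; combined flow 1838 L/s.
Half-life 0.35 d → k = ln 2 / 0.35 = 1.980 d⁻¹.
First-order decay: C = 35.43·exp(−k·t) = 35.43·0.5715 = 20.25 mg/L.
At the second outfall, C = (1838·20.25 + 110.0·450.0) / (1838 + 110.0) = 44.52 mg/L.

44.5 mg/L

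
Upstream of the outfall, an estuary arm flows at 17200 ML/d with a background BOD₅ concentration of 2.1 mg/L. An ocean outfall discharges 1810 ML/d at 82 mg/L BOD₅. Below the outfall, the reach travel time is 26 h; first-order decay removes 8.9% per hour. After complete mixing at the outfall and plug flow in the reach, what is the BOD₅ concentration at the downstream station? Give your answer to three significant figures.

Conservation of mass: C = (17200·2.100 + 1810·82.00) / 19010 = 184500/19010 = 9.708 mg/L.
8.9%/h lost → k = −ln(1 − 0.089) = 0.09321 h⁻¹.
Decay over the reach: 9.708·exp(−kt) = 9.708·0.08861 = 0.8602 mg/L.

0.860 mg/L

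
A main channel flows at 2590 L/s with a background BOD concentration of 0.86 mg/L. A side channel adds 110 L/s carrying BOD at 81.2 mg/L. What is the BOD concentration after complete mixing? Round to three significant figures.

Conservation of mass: C = (2590·0.8600 + 110.0·81.20) / 2700 = 11160/2700 = 4.133 mg/L.

4.13 mg/L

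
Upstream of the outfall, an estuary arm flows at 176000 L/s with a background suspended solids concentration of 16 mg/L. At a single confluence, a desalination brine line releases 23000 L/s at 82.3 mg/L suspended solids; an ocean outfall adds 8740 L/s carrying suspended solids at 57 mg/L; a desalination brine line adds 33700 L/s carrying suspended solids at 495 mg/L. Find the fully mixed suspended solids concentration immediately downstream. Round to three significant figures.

90.7 mg/L

After mixing, C = (176000·16.00 + 23000·82.30 + 8740·57.00 + 33700·495.0) / 241400 = 21890000/241400 = 90.66 mg/L.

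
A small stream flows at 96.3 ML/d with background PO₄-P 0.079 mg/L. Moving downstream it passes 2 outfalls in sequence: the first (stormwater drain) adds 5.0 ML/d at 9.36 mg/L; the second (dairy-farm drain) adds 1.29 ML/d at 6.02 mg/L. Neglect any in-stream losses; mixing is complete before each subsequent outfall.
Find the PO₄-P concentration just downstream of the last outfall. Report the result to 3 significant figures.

0.606 mg/L

Below outfall 1: Q → 101.3 ML/d, C = (96.30·0.07900 + 5.000·9.360)/101.3 = 0.5371 mg/L.
Below outfall 2: Q → 102.6 ML/d, C = (101.3·0.5371 + 1.290·6.020)/102.6 = 0.6060 mg/L.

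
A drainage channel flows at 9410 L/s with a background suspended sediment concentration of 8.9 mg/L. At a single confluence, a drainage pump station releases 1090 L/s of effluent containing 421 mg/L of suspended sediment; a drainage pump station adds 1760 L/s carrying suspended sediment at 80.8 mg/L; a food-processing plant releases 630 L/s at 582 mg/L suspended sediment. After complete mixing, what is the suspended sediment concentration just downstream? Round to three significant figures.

Conservation of mass: C = (9410·8.900 + 1090·421.0 + 1760·80.80 + 630.0·582.0) / 12890 = 1052000/12890 = 81.58 mg/L.

81.6 mg/L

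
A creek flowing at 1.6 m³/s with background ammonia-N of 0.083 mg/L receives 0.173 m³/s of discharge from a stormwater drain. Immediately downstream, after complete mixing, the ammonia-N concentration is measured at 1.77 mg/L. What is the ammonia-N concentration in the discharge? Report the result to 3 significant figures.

17.4 mg/L

Mass balance: 1.600·0.08300 + 0.1730·Cₑ = 1.773·1.770
→ Cₑ = (1.773·1.770 − 1.600·0.08300) / 0.1730 = 17.37 mg/L.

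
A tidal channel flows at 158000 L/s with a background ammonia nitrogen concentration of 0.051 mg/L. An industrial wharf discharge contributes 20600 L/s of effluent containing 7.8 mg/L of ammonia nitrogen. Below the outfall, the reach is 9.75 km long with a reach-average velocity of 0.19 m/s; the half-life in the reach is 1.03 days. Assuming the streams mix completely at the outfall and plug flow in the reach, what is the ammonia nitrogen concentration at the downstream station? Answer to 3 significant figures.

0.634 mg/L

After mixing, C = (158000·0.05100 + 20600·7.800) / 178600 = 168700/178600 = 0.9448 mg/L.
Travel time t = 9.75·1000 / 0.19 = 51320 s = 14.25 h.
Half-life 1.03 d → k = ln 2 / 1.03 = 0.6730 d⁻¹.
Applying C = C₀e^(−kt): 0.9448 × 0.6705 = 0.6335 mg/L.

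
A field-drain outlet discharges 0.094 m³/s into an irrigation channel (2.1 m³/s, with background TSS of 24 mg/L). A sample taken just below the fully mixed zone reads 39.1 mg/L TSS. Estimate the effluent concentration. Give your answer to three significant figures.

376 mg/L

Mass balance: 2.100·24.00 + 0.09400·Cₑ = 2.194·39.10
→ Cₑ = (2.194·39.10 − 2.100·24.00) / 0.09400 = 376.4 mg/L.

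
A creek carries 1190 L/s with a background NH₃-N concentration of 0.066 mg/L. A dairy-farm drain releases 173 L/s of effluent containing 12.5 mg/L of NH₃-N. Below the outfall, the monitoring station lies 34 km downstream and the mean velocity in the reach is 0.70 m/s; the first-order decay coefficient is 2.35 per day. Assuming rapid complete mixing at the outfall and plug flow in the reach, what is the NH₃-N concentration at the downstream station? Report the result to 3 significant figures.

Mixed concentration C = ΣQC/ΣQ = (1190·0.06600 + 173.0·12.50) / 1363 = 2241/1363 = 1.644 mg/L.
Travel time t = 34·1000 / 0.70 = 48570 s = 13.49 h.
Applying C = C₀e^(−kt): 1.644 × 0.2668 = 0.4387 mg/L.

0.439 mg/L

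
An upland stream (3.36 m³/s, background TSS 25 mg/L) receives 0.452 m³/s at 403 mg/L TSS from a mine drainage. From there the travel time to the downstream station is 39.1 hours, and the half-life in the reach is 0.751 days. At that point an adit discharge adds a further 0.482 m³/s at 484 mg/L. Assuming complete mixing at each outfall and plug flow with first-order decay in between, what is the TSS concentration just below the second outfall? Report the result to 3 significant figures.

68.1 mg/L

Mixed concentration C = ΣQC/ΣQ = (3.360·25.00 + 0.4520·403.0) / 3.812 = 266.2/3.812 = 69.82 mg/L; combined flow 3.812 m³/s.
Half-life 0.751 d → k = ln 2 / 0.751 = 0.9230 d⁻¹.
Applying C = C₀e^(−kt): 69.82 × 0.2223 = 15.52 mg/L.
Second outfall: C = (3.812·15.52 + 0.4820·484.0)/4.294 = 68.11 mg/L.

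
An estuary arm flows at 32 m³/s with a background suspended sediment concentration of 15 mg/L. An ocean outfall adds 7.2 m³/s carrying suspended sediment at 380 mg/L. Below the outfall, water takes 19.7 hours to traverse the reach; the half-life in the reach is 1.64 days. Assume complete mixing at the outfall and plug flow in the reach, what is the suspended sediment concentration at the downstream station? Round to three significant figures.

Mixed concentration C = ΣQC/ΣQ = (32.00·15.00 + 7.200·380.0) / 39.20 = 3216/39.20 = 82.04 mg/L.
Half-life 1.64 d → k = ln 2 / 1.64 = 0.4227 d⁻¹.
First-order decay: C = 82.04·exp(−k·t) = 82.04·0.7069 = 57.99 mg/L.

58.0 mg/L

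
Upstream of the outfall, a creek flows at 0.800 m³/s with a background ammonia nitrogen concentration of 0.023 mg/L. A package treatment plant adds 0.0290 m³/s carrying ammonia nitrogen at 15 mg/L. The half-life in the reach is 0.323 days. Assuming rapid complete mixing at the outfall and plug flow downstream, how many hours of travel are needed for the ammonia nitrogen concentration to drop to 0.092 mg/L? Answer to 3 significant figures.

19.9 h

Flow-weighted average: C = (0.8000·0.02300 + 0.02900·15.00) / 0.8290 = 0.4534/0.8290 = 0.5469 mg/L.
Half-life 0.323 d → k = ln 2 / 0.323 = 2.146 d⁻¹.
0.5469·exp(−k·t) = 0.092 → t = ln(0.5469/0.092)/k = 71770 s = 19.94 h.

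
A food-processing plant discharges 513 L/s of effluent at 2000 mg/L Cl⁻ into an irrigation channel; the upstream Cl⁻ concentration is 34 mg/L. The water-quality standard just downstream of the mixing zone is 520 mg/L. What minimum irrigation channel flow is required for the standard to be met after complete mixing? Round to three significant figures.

1560 L/s

Set C_mix = 520: (Q·34.00 + 513.0·2000) / (Q + 513.0) = 520
→ Q = 513.0·(2000 − 520)/(520 − 34.00) = 1562 L/s.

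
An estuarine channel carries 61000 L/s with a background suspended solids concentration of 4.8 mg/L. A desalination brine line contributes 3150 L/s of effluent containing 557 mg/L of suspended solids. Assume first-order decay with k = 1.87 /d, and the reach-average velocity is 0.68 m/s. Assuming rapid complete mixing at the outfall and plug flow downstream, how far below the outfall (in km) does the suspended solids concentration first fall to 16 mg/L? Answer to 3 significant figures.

Conservation of mass: C = (61000·4.800 + 3150·557.0) / 64150 = 2047000/64150 = 31.92 mg/L.
Set 31.92·exp(−k·t) = 16 → t = ln(31.92/16)/k = 31900 s = 8.862 h.
Distance = v·t = 0.68·31900 = 21690 m = 21.69 km.

21.7 km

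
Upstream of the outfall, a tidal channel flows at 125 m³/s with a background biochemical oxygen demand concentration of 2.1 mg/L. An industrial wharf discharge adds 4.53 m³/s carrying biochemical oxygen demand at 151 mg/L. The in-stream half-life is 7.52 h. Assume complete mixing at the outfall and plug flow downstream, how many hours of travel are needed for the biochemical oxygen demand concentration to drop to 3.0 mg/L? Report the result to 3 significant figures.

Conservation of mass: C = (125.0·2.100 + 4.530·151.0) / 129.5 = 946.5/129.5 = 7.307 mg/L.
Half-life 7.52 h → k = ln 2 / 7.52 = 0.09217 h⁻¹ = 2.212 d⁻¹.
7.307·exp(−k·t) = 3.0 → t = ln(7.307/3.0)/k = 34770 s = 9.659 h.

9.66 h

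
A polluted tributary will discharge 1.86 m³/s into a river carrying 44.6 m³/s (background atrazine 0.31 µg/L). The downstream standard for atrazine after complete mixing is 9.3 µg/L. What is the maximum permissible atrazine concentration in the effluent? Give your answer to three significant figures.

225 µg/L

At the limit, (Qr·Cr + Qe·Cₑ)/(Qr + Qe) = 9.3:
Cₑ = (46.46·9.3 − 44.60·0.3100) / 1.860 = 224.9 µg/L.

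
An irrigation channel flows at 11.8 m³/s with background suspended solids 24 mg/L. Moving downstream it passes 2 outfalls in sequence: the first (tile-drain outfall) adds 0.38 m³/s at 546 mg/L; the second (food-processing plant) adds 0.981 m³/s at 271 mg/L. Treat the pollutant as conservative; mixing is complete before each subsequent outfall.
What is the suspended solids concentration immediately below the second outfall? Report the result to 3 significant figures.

57.5 mg/L

Outfall 1: combined Q = 12.18 m³/s; C = (11.80·24.00 + 0.3800·546.0)/12.18 = 40.29 mg/L.
Outfall 2: combined Q = 13.16 m³/s; C = (12.18·40.29 + 0.9810·271.0)/13.16 = 57.48 mg/L.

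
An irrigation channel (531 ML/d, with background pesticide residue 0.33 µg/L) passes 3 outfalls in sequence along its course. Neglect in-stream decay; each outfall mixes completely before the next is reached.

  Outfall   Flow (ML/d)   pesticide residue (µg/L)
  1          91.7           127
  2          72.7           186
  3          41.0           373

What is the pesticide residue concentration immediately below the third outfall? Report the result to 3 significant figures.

After outfall 1: Q = 531.0 + 91.70 = 622.7 ML/d; C = (531.0·0.3300 + 91.70·127.0)/622.7 = 18.98 µg/L.
After outfall 2: Q = 622.7 + 72.70 = 695.4 ML/d; C = (622.7·18.98 + 72.70·186.0)/695.4 = 36.44 µg/L.
After outfall 3: Q = 695.4 + 41.00 = 736.4 ML/d; C = (695.4·36.44 + 41.00·373.0)/736.4 = 55.18 µg/L.

55.2 µg/L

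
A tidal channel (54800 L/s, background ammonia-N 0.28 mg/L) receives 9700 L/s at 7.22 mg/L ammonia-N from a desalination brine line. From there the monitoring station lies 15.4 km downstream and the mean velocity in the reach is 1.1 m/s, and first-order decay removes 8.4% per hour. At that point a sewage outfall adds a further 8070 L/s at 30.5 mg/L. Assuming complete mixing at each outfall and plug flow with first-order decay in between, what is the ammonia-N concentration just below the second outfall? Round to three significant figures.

4.23 mg/L

Mixed concentration C = ΣQC/ΣQ = (54800·0.2800 + 9700·7.220) / 64500 = 85380/64500 = 1.324 mg/L; combined flow 64500 L/s.
Travel time t = 15.4·1000 / 1.1 = 14000 s = 3.889 h.
8.4%/h lost → k = −ln(1 − 0.084) = 0.08774 h⁻¹.
Decay over the reach: 1.324·exp(−kt) = 1.324·0.7109 = 0.9410 mg/L.
Second outfall: C = (64500·0.9410 + 8070·30.50)/72570 = 4.228 mg/L.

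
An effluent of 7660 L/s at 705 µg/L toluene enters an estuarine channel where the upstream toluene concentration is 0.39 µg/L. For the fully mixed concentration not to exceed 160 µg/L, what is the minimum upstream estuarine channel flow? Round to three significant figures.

26200 L/s

Set C_mix = 160: (Q·0.3900 + 7660·705.0) / (Q + 7660) = 160
→ Q = 7660·(705.0 − 160)/(160 − 0.3900) = 26160 L/s.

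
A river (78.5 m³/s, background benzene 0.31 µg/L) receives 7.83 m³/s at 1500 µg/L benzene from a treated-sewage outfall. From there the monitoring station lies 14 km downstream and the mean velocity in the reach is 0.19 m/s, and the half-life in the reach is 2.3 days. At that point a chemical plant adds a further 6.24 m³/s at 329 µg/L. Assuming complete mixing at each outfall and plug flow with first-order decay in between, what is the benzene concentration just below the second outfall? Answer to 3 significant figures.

121 µg/L

Conservation of mass: C = (78.50·0.3100 + 7.830·1500) / 86.33 = 11770/86.33 = 136.3 µg/L; combined flow 86.33 m³/s.
Travel time t = 14·1000 / 0.19 = 73680 s = 20.47 h.
Half-life 2.3 d → k = ln 2 / 2.3 = 0.3014 d⁻¹.
First-order decay: C = 136.3·exp(−k·t) = 136.3·0.7734 = 105.4 µg/L.
At the second outfall, C = (86.33·105.4 + 6.240·329.0) / (86.33 + 6.240) = 120.5 µg/L.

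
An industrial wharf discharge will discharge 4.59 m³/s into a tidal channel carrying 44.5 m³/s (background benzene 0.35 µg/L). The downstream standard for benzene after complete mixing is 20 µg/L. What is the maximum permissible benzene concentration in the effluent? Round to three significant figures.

211 µg/L

At the limit, (Qr·Cr + Qe·Cₑ)/(Qr + Qe) = 20:
Cₑ = (49.09·20 − 44.50·0.3500) / 4.590 = 210.5 µg/L.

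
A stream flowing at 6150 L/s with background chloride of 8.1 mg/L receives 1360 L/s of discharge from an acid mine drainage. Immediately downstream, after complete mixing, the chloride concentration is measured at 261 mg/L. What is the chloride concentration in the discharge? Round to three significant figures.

Mass balance: 6150·8.100 + 1360·Cₑ = 7510·261.0
→ Cₑ = (7510·261.0 − 6150·8.100) / 1360 = 1405 mg/L.

1400 mg/L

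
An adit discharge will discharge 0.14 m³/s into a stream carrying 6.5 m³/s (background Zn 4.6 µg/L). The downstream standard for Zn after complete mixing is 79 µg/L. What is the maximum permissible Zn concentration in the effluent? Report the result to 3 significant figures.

At the limit, (Qr·Cr + Qe·Cₑ)/(Qr + Qe) = 79:
Cₑ = (6.640·79 − 6.500·4.600) / 0.1400 = 3533 µg/L.

3530 µg/L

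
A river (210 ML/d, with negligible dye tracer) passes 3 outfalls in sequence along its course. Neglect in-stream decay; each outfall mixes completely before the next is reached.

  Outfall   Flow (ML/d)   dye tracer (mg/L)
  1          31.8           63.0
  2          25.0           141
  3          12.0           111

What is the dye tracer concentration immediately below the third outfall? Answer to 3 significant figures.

Below outfall 1: Q → 241.8 ML/d, C = (210.0·0 + 31.80·63.00)/241.8 = 8.285 mg/L.
Below outfall 2: Q → 266.8 ML/d, C = (241.8·8.285 + 25.00·141.0)/266.8 = 20.72 mg/L.
Below outfall 3: Q → 278.8 ML/d, C = (266.8·20.72 + 12.00·111.0)/278.8 = 24.61 mg/L.

24.6 mg/L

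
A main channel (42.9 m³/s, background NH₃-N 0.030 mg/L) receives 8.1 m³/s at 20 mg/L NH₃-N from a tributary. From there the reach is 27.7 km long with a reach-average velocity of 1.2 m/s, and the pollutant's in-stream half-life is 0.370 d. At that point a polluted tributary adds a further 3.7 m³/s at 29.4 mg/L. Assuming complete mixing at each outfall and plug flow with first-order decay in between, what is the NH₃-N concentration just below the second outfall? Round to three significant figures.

Mass balance: C = (42.90·0.03000 + 8.100·20.00) / 51.00 = 163.3/51.00 = 3.202 mg/L; combined flow 51.00 m³/s.
Travel time t = 27.7·1000 / 1.2 = 23080 s = 6.412 h.
Half-life 0.370 d → k = ln 2 / 0.370 = 1.873 d⁻¹.
First-order decay: C = 3.202·exp(−k·t) = 3.202·0.6062 = 1.941 mg/L.
At the second outfall, C = (51.00·1.941 + 3.700·29.40) / (51.00 + 3.700) = 3.798 mg/L.

3.80 mg/L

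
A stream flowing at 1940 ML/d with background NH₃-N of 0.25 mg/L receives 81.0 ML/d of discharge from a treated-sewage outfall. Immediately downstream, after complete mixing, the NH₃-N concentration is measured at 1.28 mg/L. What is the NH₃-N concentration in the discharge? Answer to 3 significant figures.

25.9 mg/L

Mass balance: 1940·0.2500 + 81.00·Cₑ = 2021·1.280
→ Cₑ = (2021·1.280 − 1940·0.2500) / 81.00 = 25.95 mg/L.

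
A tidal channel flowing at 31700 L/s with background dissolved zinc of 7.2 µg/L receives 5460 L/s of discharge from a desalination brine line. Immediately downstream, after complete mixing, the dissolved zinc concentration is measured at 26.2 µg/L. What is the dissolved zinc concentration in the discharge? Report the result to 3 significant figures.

Mass balance: 31700·7.200 + 5460·Cₑ = 37160·26.20
→ Cₑ = (37160·26.20 − 31700·7.200) / 5460 = 136.5 µg/L.

137 µg/L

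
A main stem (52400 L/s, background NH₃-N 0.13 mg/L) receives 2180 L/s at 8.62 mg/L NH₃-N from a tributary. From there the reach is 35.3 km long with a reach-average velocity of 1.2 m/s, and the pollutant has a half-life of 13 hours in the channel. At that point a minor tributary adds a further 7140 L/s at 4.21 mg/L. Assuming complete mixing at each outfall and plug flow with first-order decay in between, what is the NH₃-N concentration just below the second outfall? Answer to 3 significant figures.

Mixed concentration C = ΣQC/ΣQ = (52400·0.1300 + 2180·8.620) / 54580 = 25600/54580 = 0.4691 mg/L; combined flow 54580 L/s.
Travel time t = 35.3·1000 / 1.2 = 29420 s = 8.171 h.
Half-life 13 h → k = ln 2 / 13 = 0.05332 h⁻¹ = 1.280 d⁻¹.
Decay over the reach: 0.4691·exp(−kt) = 0.4691·0.6468 = 0.3034 mg/L.
Second outfall: C = (54580·0.3034 + 7140·4.210)/61720 = 0.7554 mg/L.

0.755 mg/L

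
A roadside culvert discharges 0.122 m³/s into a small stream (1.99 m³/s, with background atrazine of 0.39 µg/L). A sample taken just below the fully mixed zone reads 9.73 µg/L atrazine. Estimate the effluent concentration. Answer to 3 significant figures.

162 µg/L

Mass balance: 1.990·0.3900 + 0.1220·Cₑ = 2.112·9.730
→ Cₑ = (2.112·9.730 − 1.990·0.3900) / 0.1220 = 162.1 µg/L.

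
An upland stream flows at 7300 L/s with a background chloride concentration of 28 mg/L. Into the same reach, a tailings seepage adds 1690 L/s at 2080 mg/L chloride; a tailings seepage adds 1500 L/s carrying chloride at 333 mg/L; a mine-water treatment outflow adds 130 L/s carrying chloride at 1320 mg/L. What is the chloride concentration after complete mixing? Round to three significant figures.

413 mg/L

After mixing, C = (7300·28.00 + 1690·2080 + 1500·333.0 + 130.0·1320) / 10620 = 4391000/10620 = 413.4 mg/L.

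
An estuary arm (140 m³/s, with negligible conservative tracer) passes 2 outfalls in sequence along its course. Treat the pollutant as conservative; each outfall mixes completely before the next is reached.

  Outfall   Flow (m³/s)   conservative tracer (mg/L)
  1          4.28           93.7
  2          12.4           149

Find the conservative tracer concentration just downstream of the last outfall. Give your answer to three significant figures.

Below outfall 1: Q → 144.3 m³/s, C = (140.0·0 + 4.280·93.70)/144.3 = 2.780 mg/L.
Below outfall 2: Q → 156.7 m³/s, C = (144.3·2.780 + 12.40·149.0)/156.7 = 14.35 mg/L.

14.4 mg/L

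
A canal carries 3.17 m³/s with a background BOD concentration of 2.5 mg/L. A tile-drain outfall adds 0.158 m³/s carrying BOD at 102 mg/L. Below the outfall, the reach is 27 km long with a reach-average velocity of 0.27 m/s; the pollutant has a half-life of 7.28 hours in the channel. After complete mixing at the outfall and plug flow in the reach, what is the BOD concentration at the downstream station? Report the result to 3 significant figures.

0.513 mg/L

After mixing, C = (3.170·2.500 + 0.1580·102.0) / 3.328 = 24.04/3.328 = 7.224 mg/L.
Travel time t = 27·1000 / 0.27 = 100000 s = 27.78 h.
Half-life 7.28 h → k = ln 2 / 7.28 = 0.09521 h⁻¹ = 2.285 d⁻¹.
Applying C = C₀e^(−kt): 7.224 × 0.07102 = 0.5130 mg/L.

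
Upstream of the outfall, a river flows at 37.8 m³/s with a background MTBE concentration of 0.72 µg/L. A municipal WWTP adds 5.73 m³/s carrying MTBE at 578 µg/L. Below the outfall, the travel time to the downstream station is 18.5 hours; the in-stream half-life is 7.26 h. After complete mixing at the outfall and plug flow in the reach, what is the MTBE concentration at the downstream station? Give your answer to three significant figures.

Mass balance: C = (37.80·0.7200 + 5.730·578.0) / 43.53 = 3339/43.53 = 76.71 µg/L.
Half-life 7.26 h → k = ln 2 / 7.26 = 0.09547 h⁻¹ = 2.291 d⁻¹.
First-order decay: C = 76.71·exp(−k·t) = 76.71·0.1710 = 13.11 µg/L.

13.1 µg/L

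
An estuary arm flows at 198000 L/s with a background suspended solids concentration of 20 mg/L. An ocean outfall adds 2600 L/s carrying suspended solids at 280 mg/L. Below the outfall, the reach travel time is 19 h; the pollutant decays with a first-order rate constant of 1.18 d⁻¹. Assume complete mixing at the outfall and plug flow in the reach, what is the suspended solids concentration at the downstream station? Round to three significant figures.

9.18 mg/L

Mixed concentration C = ΣQC/ΣQ = (198000·20.00 + 2600·280.0) / 200600 = 4688000/200600 = 23.37 mg/L.
Decay over the reach: 23.37·exp(−kt) = 23.37·0.3929 = 9.182 mg/L.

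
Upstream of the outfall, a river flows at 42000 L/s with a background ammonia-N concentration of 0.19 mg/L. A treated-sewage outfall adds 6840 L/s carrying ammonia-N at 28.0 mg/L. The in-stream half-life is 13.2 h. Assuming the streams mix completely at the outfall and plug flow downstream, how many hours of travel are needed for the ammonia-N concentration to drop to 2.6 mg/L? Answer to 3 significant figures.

Conservation of mass: C = (42000·0.1900 + 6840·28.00) / 48840 = 199500/48840 = 4.085 mg/L.
Half-life 13.2 h → k = ln 2 / 13.2 = 0.05251 h⁻¹ = 1.260 d⁻¹.
4.085·exp(−k·t) = 2.6 → t = ln(4.085/2.6)/k = 30970 s = 8.603 h.

8.60 h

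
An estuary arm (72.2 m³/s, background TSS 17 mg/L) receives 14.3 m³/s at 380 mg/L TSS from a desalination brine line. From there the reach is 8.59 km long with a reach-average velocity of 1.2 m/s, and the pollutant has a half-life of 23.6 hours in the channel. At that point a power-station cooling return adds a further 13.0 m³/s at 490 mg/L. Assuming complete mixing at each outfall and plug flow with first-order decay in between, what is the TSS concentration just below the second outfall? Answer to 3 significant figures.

Conservation of mass: C = (72.20·17.00 + 14.30·380.0) / 86.50 = 6661/86.50 = 77.01 mg/L; combined flow 86.50 m³/s.
Travel time t = 8.59·1000 / 1.2 = 7158 s = 1.988 h.
Half-life 23.6 h → k = ln 2 / 23.6 = 0.02937 h⁻¹ = 0.7049 d⁻¹.
Decay over the reach: 77.01·exp(−kt) = 77.01·0.9433 = 72.64 mg/L.
Second outfall: C = (86.50·72.64 + 13.00·490.0)/99.50 = 127.2 mg/L.

127 mg/L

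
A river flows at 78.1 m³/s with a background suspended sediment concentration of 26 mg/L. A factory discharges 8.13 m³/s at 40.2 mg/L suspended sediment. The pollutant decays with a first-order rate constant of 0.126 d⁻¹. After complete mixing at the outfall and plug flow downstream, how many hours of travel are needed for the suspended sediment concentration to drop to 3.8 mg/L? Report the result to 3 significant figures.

Mixed concentration C = ΣQC/ΣQ = (78.10·26.00 + 8.130·40.20) / 86.23 = 2357/86.23 = 27.34 mg/L.
27.34·exp(−k·t) = 3.8 → t = ln(27.34/3.8)/k = 1353000 s = 375.9 h.

376 h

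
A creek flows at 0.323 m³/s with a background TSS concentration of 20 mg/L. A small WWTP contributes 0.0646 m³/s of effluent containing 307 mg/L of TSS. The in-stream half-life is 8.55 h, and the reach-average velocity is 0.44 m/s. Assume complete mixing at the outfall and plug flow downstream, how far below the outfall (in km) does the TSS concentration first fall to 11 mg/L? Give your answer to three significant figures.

35.5 km

After mixing, C = (0.3230·20.00 + 0.06460·307.0) / 0.3876 = 26.29/0.3876 = 67.83 mg/L.
Half-life 8.55 h → k = ln 2 / 8.55 = 0.08107 h⁻¹ = 1.946 d⁻¹.
Set 67.83·exp(−k·t) = 11 → t = ln(67.83/11)/k = 80780 s = 22.44 h.
Distance = v·t = 0.44·80780 = 35540 m = 35.54 km.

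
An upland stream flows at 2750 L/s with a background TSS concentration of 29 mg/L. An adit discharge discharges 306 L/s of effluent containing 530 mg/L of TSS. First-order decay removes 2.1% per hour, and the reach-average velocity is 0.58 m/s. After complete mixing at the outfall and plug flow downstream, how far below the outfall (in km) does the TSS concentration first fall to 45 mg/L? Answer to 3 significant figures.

Conservation of mass: C = (2750·29.00 + 306.0·530.0) / 3056 = 241900/3056 = 79.17 mg/L.
2.1%/h lost → k = −ln(1 − 0.021) = 0.02122 h⁻¹.
Set 79.17·exp(−k·t) = 45 → t = ln(79.17/45)/k = 95820 s = 26.62 h.
Distance = v·t = 0.58·95820 = 55570 m = 55.57 km.

55.6 km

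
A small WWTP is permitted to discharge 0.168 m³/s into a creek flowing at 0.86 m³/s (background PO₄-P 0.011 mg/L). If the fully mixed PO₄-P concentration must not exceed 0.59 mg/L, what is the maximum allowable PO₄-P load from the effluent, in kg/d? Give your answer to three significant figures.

Mass balance at the limit: 0.8600·0.01100 + 0.1680·Cₑ = 1.028·0.59 → Cₑ = 3.554 mg/L.
Load = 0.1680 m³/s × 3.554 g/m³ × 86 400 s/d = 51.59 kg/d.

51.6 kg/d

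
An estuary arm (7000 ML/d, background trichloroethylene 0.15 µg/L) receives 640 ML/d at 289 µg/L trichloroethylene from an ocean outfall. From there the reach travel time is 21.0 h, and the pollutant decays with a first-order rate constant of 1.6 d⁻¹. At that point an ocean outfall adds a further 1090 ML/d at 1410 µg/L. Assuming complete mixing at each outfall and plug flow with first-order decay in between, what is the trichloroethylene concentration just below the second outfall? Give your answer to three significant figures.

Mass balance: C = (7000·0.1500 + 640.0·289.0) / 7640 = 186000/7640 = 24.35 µg/L; combined flow 7640 ML/d.
Decay over the reach: 24.35·exp(−kt) = 24.35·0.2466 = 6.004 µg/L.
At the second outfall, C = (7640·6.004 + 1090·1410) / (7640 + 1090) = 181.3 µg/L.

181 µg/L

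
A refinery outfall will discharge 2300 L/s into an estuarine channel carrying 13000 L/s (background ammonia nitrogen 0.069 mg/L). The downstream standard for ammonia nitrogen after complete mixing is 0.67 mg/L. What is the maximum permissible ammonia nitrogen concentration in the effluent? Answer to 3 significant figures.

At the limit, (Qr·Cr + Qe·Cₑ)/(Qr + Qe) = 0.67:
Cₑ = (15300·0.67 − 13000·0.06900) / 2300 = 4.067 mg/L.

4.07 mg/L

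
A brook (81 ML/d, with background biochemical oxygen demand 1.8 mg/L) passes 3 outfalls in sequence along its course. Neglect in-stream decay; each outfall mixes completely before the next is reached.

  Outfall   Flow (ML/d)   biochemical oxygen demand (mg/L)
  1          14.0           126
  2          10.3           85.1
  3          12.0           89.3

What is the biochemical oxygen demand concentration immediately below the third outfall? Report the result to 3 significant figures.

After outfall 1: Q = 81.00 + 14.00 = 95.00 ML/d; C = (81.00·1.800 + 14.00·126.0)/95.00 = 20.10 mg/L.
After outfall 2: Q = 95.00 + 10.30 = 105.3 ML/d; C = (95.00·20.10 + 10.30·85.10)/105.3 = 26.46 mg/L.
After outfall 3: Q = 105.3 + 12.00 = 117.3 ML/d; C = (105.3·26.46 + 12.00·89.30)/117.3 = 32.89 mg/L.

32.9 mg/L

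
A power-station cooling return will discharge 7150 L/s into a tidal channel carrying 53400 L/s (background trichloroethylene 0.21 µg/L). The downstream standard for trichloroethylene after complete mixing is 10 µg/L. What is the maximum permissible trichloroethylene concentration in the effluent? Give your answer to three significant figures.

At the limit, (Qr·Cr + Qe·Cₑ)/(Qr + Qe) = 10:
Cₑ = (60550·10 − 53400·0.2100) / 7150 = 83.12 µg/L.

83.1 µg/L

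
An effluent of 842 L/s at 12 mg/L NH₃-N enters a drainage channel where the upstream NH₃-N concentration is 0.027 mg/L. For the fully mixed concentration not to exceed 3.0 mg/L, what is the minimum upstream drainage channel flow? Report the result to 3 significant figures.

2550 L/s

Set C_mix = 3.0: (Q·0.02700 + 842.0·12.00) / (Q + 842.0) = 3.0
→ Q = 842.0·(12.00 − 3.0)/(3.0 − 0.02700) = 2549 L/s.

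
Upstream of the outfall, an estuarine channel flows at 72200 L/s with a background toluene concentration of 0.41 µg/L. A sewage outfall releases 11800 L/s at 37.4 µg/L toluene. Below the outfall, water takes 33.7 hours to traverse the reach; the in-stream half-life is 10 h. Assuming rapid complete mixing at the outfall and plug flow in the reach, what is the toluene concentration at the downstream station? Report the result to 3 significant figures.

Mixed concentration C = ΣQC/ΣQ = (72200·0.4100 + 11800·37.40) / 84000 = 470900/84000 = 5.606 µg/L.
Half-life 10 h → k = ln 2 / 10 = 0.06931 h⁻¹ = 1.664 d⁻¹.
Applying C = C₀e^(−kt): 5.606 × 0.09672 = 0.5422 µg/L.

0.542 µg/L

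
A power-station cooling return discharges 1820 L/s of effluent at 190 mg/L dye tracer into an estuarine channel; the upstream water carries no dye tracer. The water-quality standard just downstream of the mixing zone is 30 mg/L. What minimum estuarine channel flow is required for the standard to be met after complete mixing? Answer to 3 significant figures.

Set C_mix = 30: (Q·0 + 1820·190.0) / (Q + 1820) = 30
→ Q = 1820·(190.0 − 30)/(30 − 0) = 9707 L/s.

9710 L/s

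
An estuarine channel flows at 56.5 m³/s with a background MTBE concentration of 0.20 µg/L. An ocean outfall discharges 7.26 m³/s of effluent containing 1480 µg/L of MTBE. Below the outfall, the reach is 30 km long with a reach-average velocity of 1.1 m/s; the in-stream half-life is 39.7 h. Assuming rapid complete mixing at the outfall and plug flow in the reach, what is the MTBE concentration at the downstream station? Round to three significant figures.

After mixing, C = (56.50·0.2000 + 7.260·1480) / 63.76 = 10760/63.76 = 168.7 µg/L.
Travel time t = 30·1000 / 1.1 = 27270 s = 7.576 h.
Half-life 39.7 h → k = ln 2 / 39.7 = 0.01746 h⁻¹ = 0.4190 d⁻¹.
After decay, C = 168.7 × e^(−kt) = 168.7 × 0.8761 = 147.8 µg/L.

148 µg/L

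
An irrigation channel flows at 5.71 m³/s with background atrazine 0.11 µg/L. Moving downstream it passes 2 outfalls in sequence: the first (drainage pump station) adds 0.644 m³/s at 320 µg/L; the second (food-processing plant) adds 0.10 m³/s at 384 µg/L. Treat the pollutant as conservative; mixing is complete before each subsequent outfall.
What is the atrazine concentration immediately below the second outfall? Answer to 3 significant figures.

38.0 µg/L

Outfall 1: combined Q = 6.354 m³/s; C = (5.710·0.1100 + 0.6440·320.0)/6.354 = 32.53 µg/L.
Outfall 2: combined Q = 6.454 m³/s; C = (6.354·32.53 + 0.1000·384.0)/6.454 = 37.98 µg/L.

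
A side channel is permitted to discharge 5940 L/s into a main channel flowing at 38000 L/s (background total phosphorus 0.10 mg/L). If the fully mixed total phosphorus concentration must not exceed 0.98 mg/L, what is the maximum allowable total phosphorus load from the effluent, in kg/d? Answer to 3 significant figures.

3390 kg/d

Mass balance at the limit: 38000·0.1000 + 5940·Cₑ = 43940·0.98 → Cₑ = 6.610 mg/L.
5940 L/s = 5.940 m³/s. Load = 5.940 m³/s × 6.610 g/m³ × 86 400 s/d = 3392 kg/d.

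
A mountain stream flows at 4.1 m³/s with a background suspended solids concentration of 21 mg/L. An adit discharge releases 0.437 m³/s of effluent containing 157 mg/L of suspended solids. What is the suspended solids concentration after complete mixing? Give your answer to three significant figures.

34.1 mg/L

Mixed concentration C = ΣQC/ΣQ = (4.100·21.00 + 0.4370·157.0) / 4.537 = 154.7/4.537 = 34.10 mg/L.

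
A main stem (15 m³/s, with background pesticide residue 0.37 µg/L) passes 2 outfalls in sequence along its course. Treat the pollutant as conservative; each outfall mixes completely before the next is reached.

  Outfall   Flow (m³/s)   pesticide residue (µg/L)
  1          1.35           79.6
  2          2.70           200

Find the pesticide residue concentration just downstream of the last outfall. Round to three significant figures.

Outfall 1: combined Q = 16.35 m³/s; C = (15.00·0.3700 + 1.350·79.60)/16.35 = 6.912 µg/L.
Outfall 2: combined Q = 19.05 m³/s; C = (16.35·6.912 + 2.700·200.0)/19.05 = 34.28 µg/L.

34.3 µg/L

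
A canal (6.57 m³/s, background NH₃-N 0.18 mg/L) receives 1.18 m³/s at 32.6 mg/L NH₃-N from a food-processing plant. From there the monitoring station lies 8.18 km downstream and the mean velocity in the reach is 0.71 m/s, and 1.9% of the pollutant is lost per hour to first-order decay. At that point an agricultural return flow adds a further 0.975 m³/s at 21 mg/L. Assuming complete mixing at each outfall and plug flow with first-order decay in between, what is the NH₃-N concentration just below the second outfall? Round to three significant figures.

Mixed concentration C = ΣQC/ΣQ = (6.570·0.1800 + 1.180·32.60) / 7.750 = 39.65/7.750 = 5.116 mg/L; combined flow 7.750 m³/s.
Travel time t = 8.18·1000 / 0.71 = 11520 s = 3.200 h.
1.9%/h lost → k = −ln(1 − 0.019) = 0.01918 h⁻¹.
Decay over the reach: 5.116·exp(−kt) = 5.116·0.9405 = 4.812 mg/L.
At the second outfall, C = (7.750·4.812 + 0.9750·21.00) / (7.750 + 0.9750) = 6.621 mg/L.

6.62 mg/L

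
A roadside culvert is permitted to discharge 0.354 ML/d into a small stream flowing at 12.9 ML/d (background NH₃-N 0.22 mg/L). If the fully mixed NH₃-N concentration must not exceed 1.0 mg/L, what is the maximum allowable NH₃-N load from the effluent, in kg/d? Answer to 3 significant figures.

10.4 kg/d

Mass balance at the limit: 12.90·0.2200 + 0.3540·Cₑ = 13.25·1.0 → Cₑ = 29.42 mg/L.
0.3540 ML/d = 0.004097 m³/s. Load = 0.004097 m³/s × 29.42 g/m³ × 86 400 s/d = 10.42 kg/d.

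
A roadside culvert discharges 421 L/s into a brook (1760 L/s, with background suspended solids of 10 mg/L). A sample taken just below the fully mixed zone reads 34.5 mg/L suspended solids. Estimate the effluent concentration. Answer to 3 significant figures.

Mass balance: 1760·10.00 + 421.0·Cₑ = 2181·34.50
→ Cₑ = (2181·34.50 − 1760·10.00) / 421.0 = 136.9 mg/L.

137 mg/L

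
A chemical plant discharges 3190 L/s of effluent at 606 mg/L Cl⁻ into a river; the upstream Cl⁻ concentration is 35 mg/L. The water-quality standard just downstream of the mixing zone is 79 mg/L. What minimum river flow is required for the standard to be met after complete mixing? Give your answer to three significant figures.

38200 L/s

Set C_mix = 79: (Q·35.00 + 3190·606.0) / (Q + 3190) = 79
→ Q = 3190·(606.0 − 79)/(79 − 35.00) = 38210 L/s.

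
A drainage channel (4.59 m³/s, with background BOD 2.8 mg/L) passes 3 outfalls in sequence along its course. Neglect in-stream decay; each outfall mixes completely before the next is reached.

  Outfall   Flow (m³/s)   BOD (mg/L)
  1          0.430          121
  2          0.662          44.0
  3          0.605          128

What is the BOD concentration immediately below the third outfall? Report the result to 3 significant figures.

27.3 mg/L

After outfall 1: Q = 4.590 + 0.4300 = 5.020 m³/s; C = (4.590·2.800 + 0.4300·121.0)/5.020 = 12.92 mg/L.
After outfall 2: Q = 5.020 + 0.6620 = 5.682 m³/s; C = (5.020·12.92 + 0.6620·44.00)/5.682 = 16.55 mg/L.
After outfall 3: Q = 5.682 + 0.6050 = 6.287 m³/s; C = (5.682·16.55 + 0.6050·128.0)/6.287 = 27.27 mg/L.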